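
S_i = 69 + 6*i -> [69, 75, 81, 87, 93]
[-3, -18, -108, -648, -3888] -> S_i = -3*6^i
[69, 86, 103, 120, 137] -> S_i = 69 + 17*i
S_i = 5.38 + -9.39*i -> [5.38, -4.01, -13.4, -22.79, -32.18]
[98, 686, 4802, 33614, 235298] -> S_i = 98*7^i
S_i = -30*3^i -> [-30, -90, -270, -810, -2430]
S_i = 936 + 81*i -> [936, 1017, 1098, 1179, 1260]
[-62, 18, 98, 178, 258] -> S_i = -62 + 80*i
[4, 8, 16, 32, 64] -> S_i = 4*2^i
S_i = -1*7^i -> [-1, -7, -49, -343, -2401]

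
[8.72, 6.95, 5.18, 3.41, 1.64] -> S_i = 8.72 + -1.77*i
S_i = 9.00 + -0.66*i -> [9.0, 8.34, 7.68, 7.02, 6.36]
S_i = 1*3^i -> [1, 3, 9, 27, 81]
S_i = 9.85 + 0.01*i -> [9.85, 9.86, 9.87, 9.88, 9.89]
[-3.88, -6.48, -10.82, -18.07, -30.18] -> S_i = -3.88*1.67^i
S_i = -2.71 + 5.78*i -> [-2.71, 3.07, 8.85, 14.63, 20.41]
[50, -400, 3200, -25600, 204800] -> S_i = 50*-8^i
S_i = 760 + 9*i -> [760, 769, 778, 787, 796]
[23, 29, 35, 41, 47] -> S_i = 23 + 6*i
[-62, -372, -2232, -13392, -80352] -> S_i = -62*6^i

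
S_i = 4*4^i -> [4, 16, 64, 256, 1024]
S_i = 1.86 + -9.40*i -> [1.86, -7.54, -16.94, -26.34, -35.74]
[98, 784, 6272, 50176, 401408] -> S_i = 98*8^i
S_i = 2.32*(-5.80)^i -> [2.32, -13.46, 78.04, -452.66, 2625.43]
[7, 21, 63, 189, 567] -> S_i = 7*3^i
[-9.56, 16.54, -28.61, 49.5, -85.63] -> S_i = -9.56*(-1.73)^i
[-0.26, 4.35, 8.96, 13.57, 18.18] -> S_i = -0.26 + 4.61*i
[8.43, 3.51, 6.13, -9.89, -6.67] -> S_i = Random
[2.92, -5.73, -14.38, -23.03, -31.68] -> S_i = 2.92 + -8.65*i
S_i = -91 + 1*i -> [-91, -90, -89, -88, -87]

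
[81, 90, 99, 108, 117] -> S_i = 81 + 9*i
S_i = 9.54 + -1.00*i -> [9.54, 8.54, 7.54, 6.54, 5.54]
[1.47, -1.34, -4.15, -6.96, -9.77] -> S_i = 1.47 + -2.81*i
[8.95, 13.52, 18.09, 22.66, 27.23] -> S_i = 8.95 + 4.57*i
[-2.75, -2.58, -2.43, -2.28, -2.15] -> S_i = -2.75*0.94^i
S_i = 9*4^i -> [9, 36, 144, 576, 2304]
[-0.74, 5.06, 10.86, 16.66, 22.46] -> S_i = -0.74 + 5.80*i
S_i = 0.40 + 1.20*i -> [0.4, 1.6, 2.8, 4.0, 5.2]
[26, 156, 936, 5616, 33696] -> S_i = 26*6^i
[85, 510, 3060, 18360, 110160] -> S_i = 85*6^i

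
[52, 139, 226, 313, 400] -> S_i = 52 + 87*i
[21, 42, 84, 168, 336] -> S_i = 21*2^i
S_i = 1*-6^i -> [1, -6, 36, -216, 1296]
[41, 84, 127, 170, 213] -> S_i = 41 + 43*i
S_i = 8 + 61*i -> [8, 69, 130, 191, 252]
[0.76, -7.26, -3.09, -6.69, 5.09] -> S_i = Random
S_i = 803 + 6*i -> [803, 809, 815, 821, 827]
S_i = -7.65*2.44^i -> [-7.65, -18.67, -45.55, -111.13, -271.16]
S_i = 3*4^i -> [3, 12, 48, 192, 768]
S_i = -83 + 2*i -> [-83, -81, -79, -77, -75]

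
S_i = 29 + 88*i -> [29, 117, 205, 293, 381]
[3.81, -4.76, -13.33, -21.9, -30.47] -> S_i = 3.81 + -8.57*i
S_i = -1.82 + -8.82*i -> [-1.82, -10.64, -19.46, -28.28, -37.1]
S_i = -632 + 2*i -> [-632, -630, -628, -626, -624]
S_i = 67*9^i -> [67, 603, 5427, 48843, 439587]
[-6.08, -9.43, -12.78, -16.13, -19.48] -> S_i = -6.08 + -3.35*i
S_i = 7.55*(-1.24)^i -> [7.55, -9.36, 11.61, -14.4, 17.85]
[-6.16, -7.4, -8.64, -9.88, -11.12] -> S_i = -6.16 + -1.24*i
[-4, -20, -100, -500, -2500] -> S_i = -4*5^i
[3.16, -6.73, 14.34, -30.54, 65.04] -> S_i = 3.16*(-2.13)^i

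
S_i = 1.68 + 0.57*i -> [1.68, 2.25, 2.82, 3.39, 3.96]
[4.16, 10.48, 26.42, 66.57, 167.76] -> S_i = 4.16*2.52^i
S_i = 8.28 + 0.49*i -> [8.28, 8.77, 9.26, 9.75, 10.24]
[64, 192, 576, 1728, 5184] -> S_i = 64*3^i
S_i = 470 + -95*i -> [470, 375, 280, 185, 90]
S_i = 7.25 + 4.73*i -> [7.25, 11.98, 16.71, 21.44, 26.17]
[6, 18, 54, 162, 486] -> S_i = 6*3^i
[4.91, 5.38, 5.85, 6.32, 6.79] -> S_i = 4.91 + 0.47*i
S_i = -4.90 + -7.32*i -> [-4.9, -12.22, -19.54, -26.86, -34.18]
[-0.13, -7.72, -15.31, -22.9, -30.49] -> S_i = -0.13 + -7.59*i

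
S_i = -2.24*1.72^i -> [-2.24, -3.85, -6.63, -11.4, -19.6]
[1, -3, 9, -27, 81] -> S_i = 1*-3^i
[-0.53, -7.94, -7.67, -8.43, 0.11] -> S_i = Random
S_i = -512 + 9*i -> [-512, -503, -494, -485, -476]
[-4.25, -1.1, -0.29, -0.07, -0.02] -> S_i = -4.25*0.26^i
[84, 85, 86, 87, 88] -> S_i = 84 + 1*i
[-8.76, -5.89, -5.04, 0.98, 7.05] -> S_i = Random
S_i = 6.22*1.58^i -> [6.22, 9.83, 15.53, 24.53, 38.76]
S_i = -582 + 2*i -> [-582, -580, -578, -576, -574]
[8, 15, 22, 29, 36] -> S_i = 8 + 7*i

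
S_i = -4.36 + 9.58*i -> [-4.36, 5.22, 14.8, 24.38, 33.96]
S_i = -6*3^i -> [-6, -18, -54, -162, -486]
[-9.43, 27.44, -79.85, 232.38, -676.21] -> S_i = -9.43*(-2.91)^i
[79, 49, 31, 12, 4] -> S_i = Random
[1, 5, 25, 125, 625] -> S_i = 1*5^i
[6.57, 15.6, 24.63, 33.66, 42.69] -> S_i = 6.57 + 9.03*i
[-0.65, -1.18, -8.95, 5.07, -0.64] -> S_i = Random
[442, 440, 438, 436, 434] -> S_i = 442 + -2*i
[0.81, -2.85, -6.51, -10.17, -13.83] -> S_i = 0.81 + -3.66*i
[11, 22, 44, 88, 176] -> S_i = 11*2^i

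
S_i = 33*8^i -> [33, 264, 2112, 16896, 135168]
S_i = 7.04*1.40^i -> [7.04, 9.86, 13.8, 19.32, 27.04]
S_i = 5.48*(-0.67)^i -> [5.48, -3.67, 2.46, -1.65, 1.1]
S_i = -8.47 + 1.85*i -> [-8.47, -6.62, -4.77, -2.92, -1.07]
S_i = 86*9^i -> [86, 774, 6966, 62694, 564246]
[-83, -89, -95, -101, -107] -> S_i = -83 + -6*i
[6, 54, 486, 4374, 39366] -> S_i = 6*9^i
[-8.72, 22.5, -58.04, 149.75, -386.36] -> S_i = -8.72*(-2.58)^i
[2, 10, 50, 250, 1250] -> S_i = 2*5^i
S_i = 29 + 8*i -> [29, 37, 45, 53, 61]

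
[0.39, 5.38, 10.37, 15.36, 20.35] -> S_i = 0.39 + 4.99*i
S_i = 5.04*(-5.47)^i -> [5.04, -27.57, 150.8, -824.88, 4512.11]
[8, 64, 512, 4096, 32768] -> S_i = 8*8^i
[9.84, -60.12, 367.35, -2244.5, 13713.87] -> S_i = 9.84*(-6.11)^i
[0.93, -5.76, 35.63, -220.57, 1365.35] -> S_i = 0.93*(-6.19)^i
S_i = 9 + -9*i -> [9, 0, -9, -18, -27]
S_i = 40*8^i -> [40, 320, 2560, 20480, 163840]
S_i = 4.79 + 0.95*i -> [4.79, 5.74, 6.69, 7.64, 8.59]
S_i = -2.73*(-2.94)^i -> [-2.73, 8.03, -23.6, 69.38, -203.96]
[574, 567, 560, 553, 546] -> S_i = 574 + -7*i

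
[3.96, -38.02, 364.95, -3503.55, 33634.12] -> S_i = 3.96*(-9.60)^i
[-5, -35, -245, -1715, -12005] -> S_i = -5*7^i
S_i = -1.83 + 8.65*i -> [-1.83, 6.82, 15.47, 24.12, 32.77]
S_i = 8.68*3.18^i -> [8.68, 27.6, 87.78, 279.13, 887.62]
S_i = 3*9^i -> [3, 27, 243, 2187, 19683]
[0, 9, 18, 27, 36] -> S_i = 0 + 9*i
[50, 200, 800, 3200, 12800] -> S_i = 50*4^i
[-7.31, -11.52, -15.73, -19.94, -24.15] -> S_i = -7.31 + -4.21*i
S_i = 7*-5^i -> [7, -35, 175, -875, 4375]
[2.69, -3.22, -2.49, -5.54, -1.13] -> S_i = Random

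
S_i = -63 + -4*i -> [-63, -67, -71, -75, -79]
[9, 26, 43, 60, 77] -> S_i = 9 + 17*i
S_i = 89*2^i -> [89, 178, 356, 712, 1424]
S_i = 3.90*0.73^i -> [3.9, 2.85, 2.08, 1.52, 1.11]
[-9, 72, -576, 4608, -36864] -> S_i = -9*-8^i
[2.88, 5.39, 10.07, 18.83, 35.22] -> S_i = 2.88*1.87^i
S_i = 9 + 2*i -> [9, 11, 13, 15, 17]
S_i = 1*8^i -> [1, 8, 64, 512, 4096]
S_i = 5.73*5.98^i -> [5.73, 34.27, 204.91, 1225.34, 7327.56]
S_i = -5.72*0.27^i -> [-5.72, -1.54, -0.42, -0.11, -0.03]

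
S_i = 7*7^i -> [7, 49, 343, 2401, 16807]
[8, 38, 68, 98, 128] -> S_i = 8 + 30*i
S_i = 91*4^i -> [91, 364, 1456, 5824, 23296]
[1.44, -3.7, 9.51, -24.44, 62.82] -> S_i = 1.44*(-2.57)^i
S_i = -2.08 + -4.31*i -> [-2.08, -6.39, -10.7, -15.01, -19.32]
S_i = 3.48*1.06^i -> [3.48, 3.69, 3.91, 4.14, 4.39]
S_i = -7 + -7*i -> [-7, -14, -21, -28, -35]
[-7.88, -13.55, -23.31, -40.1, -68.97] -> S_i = -7.88*1.72^i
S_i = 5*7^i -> [5, 35, 245, 1715, 12005]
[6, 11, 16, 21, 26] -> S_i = 6 + 5*i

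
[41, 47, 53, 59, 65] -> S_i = 41 + 6*i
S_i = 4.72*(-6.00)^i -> [4.72, -28.32, 169.92, -1019.52, 6117.12]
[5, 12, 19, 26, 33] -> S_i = 5 + 7*i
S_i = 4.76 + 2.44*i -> [4.76, 7.2, 9.64, 12.08, 14.52]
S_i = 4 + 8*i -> [4, 12, 20, 28, 36]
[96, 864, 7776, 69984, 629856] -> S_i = 96*9^i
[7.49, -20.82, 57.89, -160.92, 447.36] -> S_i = 7.49*(-2.78)^i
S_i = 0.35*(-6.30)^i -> [0.35, -2.2, 13.89, -87.52, 551.35]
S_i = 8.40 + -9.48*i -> [8.4, -1.08, -10.56, -20.04, -29.52]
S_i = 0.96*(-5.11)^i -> [0.96, -4.91, 25.07, -128.1, 654.57]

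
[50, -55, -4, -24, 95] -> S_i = Random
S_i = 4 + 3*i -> [4, 7, 10, 13, 16]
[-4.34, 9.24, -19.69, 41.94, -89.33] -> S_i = -4.34*(-2.13)^i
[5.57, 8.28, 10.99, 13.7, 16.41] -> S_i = 5.57 + 2.71*i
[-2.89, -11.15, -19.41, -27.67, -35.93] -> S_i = -2.89 + -8.26*i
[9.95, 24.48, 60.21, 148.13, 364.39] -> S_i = 9.95*2.46^i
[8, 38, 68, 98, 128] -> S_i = 8 + 30*i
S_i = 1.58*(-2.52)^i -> [1.58, -3.98, 10.03, -25.28, 63.72]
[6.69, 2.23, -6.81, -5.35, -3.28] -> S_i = Random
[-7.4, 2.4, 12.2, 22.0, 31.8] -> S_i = -7.40 + 9.80*i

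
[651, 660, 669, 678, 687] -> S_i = 651 + 9*i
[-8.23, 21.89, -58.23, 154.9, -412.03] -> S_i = -8.23*(-2.66)^i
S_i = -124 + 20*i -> [-124, -104, -84, -64, -44]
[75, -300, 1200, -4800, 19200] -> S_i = 75*-4^i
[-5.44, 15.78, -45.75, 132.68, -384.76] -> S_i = -5.44*(-2.90)^i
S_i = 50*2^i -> [50, 100, 200, 400, 800]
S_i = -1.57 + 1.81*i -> [-1.57, 0.24, 2.05, 3.86, 5.67]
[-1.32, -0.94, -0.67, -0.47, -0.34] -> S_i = -1.32*0.71^i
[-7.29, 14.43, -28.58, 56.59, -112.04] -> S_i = -7.29*(-1.98)^i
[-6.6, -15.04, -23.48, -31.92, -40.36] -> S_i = -6.60 + -8.44*i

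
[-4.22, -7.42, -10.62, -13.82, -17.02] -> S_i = -4.22 + -3.20*i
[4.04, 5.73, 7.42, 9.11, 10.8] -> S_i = 4.04 + 1.69*i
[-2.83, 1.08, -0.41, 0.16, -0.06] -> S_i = -2.83*(-0.38)^i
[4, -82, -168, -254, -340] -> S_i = 4 + -86*i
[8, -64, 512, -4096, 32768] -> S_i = 8*-8^i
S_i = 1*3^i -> [1, 3, 9, 27, 81]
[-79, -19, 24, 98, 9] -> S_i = Random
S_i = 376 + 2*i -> [376, 378, 380, 382, 384]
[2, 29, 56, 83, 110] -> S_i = 2 + 27*i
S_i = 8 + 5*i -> [8, 13, 18, 23, 28]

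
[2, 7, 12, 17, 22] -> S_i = 2 + 5*i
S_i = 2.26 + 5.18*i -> [2.26, 7.44, 12.62, 17.8, 22.98]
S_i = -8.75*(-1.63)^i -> [-8.75, 14.26, -23.25, 37.89, -61.77]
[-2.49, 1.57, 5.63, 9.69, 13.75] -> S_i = -2.49 + 4.06*i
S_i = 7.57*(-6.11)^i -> [7.57, -46.25, 282.6, -1726.71, 10550.2]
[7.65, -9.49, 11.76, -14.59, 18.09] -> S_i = 7.65*(-1.24)^i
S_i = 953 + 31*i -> [953, 984, 1015, 1046, 1077]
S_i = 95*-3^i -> [95, -285, 855, -2565, 7695]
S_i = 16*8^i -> [16, 128, 1024, 8192, 65536]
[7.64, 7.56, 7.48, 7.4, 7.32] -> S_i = 7.64 + -0.08*i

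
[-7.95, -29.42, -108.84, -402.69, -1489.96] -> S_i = -7.95*3.70^i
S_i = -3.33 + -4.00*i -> [-3.33, -7.33, -11.33, -15.33, -19.33]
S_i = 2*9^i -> [2, 18, 162, 1458, 13122]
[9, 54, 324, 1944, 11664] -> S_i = 9*6^i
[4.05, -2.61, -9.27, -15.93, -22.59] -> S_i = 4.05 + -6.66*i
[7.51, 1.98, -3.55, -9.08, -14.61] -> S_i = 7.51 + -5.53*i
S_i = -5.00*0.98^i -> [-5.0, -4.9, -4.8, -4.71, -4.61]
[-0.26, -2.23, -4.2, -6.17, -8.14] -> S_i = -0.26 + -1.97*i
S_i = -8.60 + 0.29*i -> [-8.6, -8.31, -8.02, -7.73, -7.44]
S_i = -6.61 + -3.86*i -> [-6.61, -10.47, -14.33, -18.19, -22.05]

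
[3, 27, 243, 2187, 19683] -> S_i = 3*9^i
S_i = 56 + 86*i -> [56, 142, 228, 314, 400]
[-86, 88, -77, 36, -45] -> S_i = Random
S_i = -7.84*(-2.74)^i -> [-7.84, 21.48, -58.86, 161.28, -441.89]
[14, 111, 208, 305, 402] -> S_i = 14 + 97*i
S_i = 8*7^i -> [8, 56, 392, 2744, 19208]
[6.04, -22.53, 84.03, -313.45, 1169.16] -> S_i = 6.04*(-3.73)^i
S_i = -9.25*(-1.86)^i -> [-9.25, 17.21, -32.0, 59.52, -110.71]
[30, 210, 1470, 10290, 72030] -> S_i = 30*7^i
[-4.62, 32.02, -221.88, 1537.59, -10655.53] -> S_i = -4.62*(-6.93)^i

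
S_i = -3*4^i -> [-3, -12, -48, -192, -768]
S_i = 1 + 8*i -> [1, 9, 17, 25, 33]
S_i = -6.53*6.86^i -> [-6.53, -44.8, -307.3, -2108.07, -14461.38]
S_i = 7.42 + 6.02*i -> [7.42, 13.44, 19.46, 25.48, 31.5]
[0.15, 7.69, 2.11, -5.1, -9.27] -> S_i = Random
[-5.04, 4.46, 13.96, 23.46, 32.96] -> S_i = -5.04 + 9.50*i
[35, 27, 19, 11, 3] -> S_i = 35 + -8*i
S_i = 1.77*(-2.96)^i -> [1.77, -5.24, 15.51, -45.9, 135.88]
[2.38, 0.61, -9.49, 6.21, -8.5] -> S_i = Random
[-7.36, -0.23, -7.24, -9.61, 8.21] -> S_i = Random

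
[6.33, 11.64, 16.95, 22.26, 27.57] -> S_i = 6.33 + 5.31*i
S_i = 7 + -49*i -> [7, -42, -91, -140, -189]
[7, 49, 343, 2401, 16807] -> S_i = 7*7^i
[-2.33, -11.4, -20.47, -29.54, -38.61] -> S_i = -2.33 + -9.07*i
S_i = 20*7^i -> [20, 140, 980, 6860, 48020]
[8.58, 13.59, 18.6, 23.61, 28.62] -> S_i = 8.58 + 5.01*i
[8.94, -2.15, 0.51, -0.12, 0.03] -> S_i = 8.94*(-0.24)^i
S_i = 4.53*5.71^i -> [4.53, 25.87, 147.7, 843.35, 4815.51]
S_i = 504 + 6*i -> [504, 510, 516, 522, 528]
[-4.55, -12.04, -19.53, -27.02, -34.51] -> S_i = -4.55 + -7.49*i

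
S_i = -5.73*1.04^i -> [-5.73, -5.96, -6.2, -6.45, -6.7]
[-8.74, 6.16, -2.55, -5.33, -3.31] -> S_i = Random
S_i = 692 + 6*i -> [692, 698, 704, 710, 716]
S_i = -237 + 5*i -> [-237, -232, -227, -222, -217]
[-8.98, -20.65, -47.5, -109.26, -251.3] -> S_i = -8.98*2.30^i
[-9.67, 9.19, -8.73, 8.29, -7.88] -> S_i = -9.67*(-0.95)^i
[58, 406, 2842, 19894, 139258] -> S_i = 58*7^i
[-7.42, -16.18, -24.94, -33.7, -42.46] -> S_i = -7.42 + -8.76*i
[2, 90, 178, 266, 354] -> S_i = 2 + 88*i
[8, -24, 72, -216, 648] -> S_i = 8*-3^i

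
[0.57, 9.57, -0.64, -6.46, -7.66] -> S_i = Random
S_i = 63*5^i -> [63, 315, 1575, 7875, 39375]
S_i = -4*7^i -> [-4, -28, -196, -1372, -9604]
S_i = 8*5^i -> [8, 40, 200, 1000, 5000]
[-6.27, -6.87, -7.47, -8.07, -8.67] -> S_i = -6.27 + -0.60*i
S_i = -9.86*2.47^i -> [-9.86, -24.35, -60.15, -148.58, -367.0]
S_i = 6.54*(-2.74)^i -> [6.54, -17.92, 49.1, -134.53, 368.62]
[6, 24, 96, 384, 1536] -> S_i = 6*4^i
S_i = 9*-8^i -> [9, -72, 576, -4608, 36864]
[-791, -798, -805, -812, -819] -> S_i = -791 + -7*i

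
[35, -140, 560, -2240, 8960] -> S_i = 35*-4^i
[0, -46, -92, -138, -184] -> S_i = 0 + -46*i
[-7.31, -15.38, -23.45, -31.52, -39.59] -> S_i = -7.31 + -8.07*i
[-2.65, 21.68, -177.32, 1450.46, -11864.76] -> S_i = -2.65*(-8.18)^i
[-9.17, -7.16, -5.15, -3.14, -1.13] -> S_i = -9.17 + 2.01*i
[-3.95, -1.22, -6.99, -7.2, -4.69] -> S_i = Random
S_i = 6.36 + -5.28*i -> [6.36, 1.08, -4.2, -9.48, -14.76]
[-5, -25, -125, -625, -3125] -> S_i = -5*5^i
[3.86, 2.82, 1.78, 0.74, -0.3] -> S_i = 3.86 + -1.04*i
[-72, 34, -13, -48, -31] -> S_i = Random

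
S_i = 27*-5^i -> [27, -135, 675, -3375, 16875]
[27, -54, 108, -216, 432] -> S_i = 27*-2^i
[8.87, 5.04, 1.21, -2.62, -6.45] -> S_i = 8.87 + -3.83*i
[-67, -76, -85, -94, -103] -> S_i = -67 + -9*i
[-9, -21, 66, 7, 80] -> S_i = Random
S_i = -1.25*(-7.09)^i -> [-1.25, 8.86, -62.84, 445.5, -3158.6]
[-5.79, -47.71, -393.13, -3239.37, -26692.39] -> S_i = -5.79*8.24^i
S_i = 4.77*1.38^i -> [4.77, 6.58, 9.08, 12.54, 17.3]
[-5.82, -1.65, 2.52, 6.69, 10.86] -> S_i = -5.82 + 4.17*i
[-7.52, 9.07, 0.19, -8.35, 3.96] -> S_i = Random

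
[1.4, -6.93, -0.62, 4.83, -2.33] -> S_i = Random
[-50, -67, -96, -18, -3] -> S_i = Random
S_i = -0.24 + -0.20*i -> [-0.24, -0.44, -0.64, -0.84, -1.04]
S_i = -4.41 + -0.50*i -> [-4.41, -4.91, -5.41, -5.91, -6.41]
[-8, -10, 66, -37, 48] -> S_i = Random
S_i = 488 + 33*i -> [488, 521, 554, 587, 620]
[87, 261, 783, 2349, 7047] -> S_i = 87*3^i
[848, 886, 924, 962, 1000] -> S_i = 848 + 38*i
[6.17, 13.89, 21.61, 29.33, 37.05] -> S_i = 6.17 + 7.72*i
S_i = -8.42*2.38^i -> [-8.42, -20.04, -47.69, -113.51, -270.16]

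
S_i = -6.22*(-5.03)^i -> [-6.22, 31.29, -157.37, 791.58, -3981.64]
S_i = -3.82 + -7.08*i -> [-3.82, -10.9, -17.98, -25.06, -32.14]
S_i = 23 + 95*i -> [23, 118, 213, 308, 403]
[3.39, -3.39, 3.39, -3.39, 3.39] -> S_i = 3.39*(-1.00)^i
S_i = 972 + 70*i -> [972, 1042, 1112, 1182, 1252]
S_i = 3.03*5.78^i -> [3.03, 17.51, 101.23, 585.09, 3381.85]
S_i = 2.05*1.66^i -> [2.05, 3.4, 5.65, 9.38, 15.57]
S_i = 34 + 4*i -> [34, 38, 42, 46, 50]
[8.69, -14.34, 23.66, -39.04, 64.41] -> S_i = 8.69*(-1.65)^i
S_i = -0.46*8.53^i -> [-0.46, -3.92, -33.47, -285.5, -2435.31]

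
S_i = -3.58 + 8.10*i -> [-3.58, 4.52, 12.62, 20.72, 28.82]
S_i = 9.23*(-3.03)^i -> [9.23, -27.97, 84.74, -256.76, 777.99]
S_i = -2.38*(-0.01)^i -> [-2.38, 0.02, -0.0, 0.0, -0.0]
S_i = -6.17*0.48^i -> [-6.17, -2.96, -1.42, -0.68, -0.33]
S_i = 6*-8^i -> [6, -48, 384, -3072, 24576]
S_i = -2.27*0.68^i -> [-2.27, -1.54, -1.05, -0.71, -0.49]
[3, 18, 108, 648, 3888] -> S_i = 3*6^i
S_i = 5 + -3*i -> [5, 2, -1, -4, -7]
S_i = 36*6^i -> [36, 216, 1296, 7776, 46656]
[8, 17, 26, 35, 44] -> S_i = 8 + 9*i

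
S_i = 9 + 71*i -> [9, 80, 151, 222, 293]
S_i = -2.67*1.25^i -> [-2.67, -3.34, -4.17, -5.21, -6.52]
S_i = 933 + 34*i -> [933, 967, 1001, 1035, 1069]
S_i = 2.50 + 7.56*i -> [2.5, 10.06, 17.62, 25.18, 32.74]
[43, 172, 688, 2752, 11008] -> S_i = 43*4^i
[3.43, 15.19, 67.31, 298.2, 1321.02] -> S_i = 3.43*4.43^i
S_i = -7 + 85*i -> [-7, 78, 163, 248, 333]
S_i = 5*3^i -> [5, 15, 45, 135, 405]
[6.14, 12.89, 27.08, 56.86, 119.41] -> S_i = 6.14*2.10^i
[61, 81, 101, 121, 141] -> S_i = 61 + 20*i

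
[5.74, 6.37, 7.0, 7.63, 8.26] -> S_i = 5.74 + 0.63*i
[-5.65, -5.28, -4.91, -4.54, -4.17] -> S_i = -5.65 + 0.37*i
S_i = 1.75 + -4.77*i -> [1.75, -3.02, -7.79, -12.56, -17.33]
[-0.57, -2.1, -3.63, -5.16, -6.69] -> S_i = -0.57 + -1.53*i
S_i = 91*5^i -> [91, 455, 2275, 11375, 56875]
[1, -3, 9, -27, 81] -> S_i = 1*-3^i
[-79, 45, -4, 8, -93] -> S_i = Random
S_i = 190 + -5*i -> [190, 185, 180, 175, 170]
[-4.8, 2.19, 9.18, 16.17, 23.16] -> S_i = -4.80 + 6.99*i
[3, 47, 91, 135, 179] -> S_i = 3 + 44*i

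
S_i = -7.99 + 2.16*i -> [-7.99, -5.83, -3.67, -1.51, 0.65]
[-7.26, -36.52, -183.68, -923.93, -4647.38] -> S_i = -7.26*5.03^i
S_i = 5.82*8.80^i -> [5.82, 51.22, 450.7, 3966.17, 34902.27]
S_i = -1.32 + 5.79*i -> [-1.32, 4.47, 10.26, 16.05, 21.84]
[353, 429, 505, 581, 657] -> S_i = 353 + 76*i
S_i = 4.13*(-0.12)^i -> [4.13, -0.5, 0.06, -0.01, 0.0]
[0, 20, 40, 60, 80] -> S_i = 0 + 20*i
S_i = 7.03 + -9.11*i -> [7.03, -2.08, -11.19, -20.3, -29.41]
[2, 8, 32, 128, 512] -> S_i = 2*4^i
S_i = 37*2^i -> [37, 74, 148, 296, 592]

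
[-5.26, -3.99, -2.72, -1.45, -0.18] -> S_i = -5.26 + 1.27*i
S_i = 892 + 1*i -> [892, 893, 894, 895, 896]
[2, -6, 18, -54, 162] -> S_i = 2*-3^i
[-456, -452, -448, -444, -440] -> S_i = -456 + 4*i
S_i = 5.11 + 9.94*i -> [5.11, 15.05, 24.99, 34.93, 44.87]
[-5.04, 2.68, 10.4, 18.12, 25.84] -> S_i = -5.04 + 7.72*i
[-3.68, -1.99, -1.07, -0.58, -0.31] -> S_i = -3.68*0.54^i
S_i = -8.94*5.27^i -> [-8.94, -47.11, -248.29, -1308.49, -6895.73]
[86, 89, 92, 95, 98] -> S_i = 86 + 3*i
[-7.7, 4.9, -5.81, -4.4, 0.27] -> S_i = Random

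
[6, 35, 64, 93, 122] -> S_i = 6 + 29*i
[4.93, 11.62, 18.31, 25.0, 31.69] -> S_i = 4.93 + 6.69*i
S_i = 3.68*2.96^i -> [3.68, 10.89, 32.24, 95.44, 282.5]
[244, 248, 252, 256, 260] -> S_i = 244 + 4*i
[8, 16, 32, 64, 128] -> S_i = 8*2^i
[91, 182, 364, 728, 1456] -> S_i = 91*2^i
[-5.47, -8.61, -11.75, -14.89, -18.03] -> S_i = -5.47 + -3.14*i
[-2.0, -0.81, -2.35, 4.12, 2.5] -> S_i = Random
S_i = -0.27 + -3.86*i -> [-0.27, -4.13, -7.99, -11.85, -15.71]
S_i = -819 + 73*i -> [-819, -746, -673, -600, -527]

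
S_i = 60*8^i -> [60, 480, 3840, 30720, 245760]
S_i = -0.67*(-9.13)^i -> [-0.67, 6.12, -55.85, 509.9, -4655.41]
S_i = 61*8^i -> [61, 488, 3904, 31232, 249856]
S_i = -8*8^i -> [-8, -64, -512, -4096, -32768]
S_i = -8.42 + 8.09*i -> [-8.42, -0.33, 7.76, 15.85, 23.94]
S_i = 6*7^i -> [6, 42, 294, 2058, 14406]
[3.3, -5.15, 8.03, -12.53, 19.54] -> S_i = 3.30*(-1.56)^i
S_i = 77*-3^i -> [77, -231, 693, -2079, 6237]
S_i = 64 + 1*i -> [64, 65, 66, 67, 68]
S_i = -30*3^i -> [-30, -90, -270, -810, -2430]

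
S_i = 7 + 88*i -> [7, 95, 183, 271, 359]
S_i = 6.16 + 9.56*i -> [6.16, 15.72, 25.28, 34.84, 44.4]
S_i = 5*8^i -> [5, 40, 320, 2560, 20480]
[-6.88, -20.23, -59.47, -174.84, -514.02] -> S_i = -6.88*2.94^i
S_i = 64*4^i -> [64, 256, 1024, 4096, 16384]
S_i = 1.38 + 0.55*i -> [1.38, 1.93, 2.48, 3.03, 3.58]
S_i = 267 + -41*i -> [267, 226, 185, 144, 103]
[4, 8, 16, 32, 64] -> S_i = 4*2^i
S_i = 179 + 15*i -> [179, 194, 209, 224, 239]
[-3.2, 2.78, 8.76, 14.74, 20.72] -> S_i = -3.20 + 5.98*i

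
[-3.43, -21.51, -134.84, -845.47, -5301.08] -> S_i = -3.43*6.27^i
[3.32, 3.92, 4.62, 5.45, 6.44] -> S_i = 3.32*1.18^i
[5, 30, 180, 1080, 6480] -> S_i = 5*6^i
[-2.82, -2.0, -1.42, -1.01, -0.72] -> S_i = -2.82*0.71^i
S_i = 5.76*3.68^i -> [5.76, 21.2, 78.0, 287.06, 1056.36]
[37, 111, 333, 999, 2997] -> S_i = 37*3^i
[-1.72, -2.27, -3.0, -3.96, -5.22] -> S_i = -1.72*1.32^i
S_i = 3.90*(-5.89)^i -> [3.9, -22.97, 135.3, -796.91, 4693.81]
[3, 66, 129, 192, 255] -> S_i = 3 + 63*i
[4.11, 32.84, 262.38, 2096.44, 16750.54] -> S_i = 4.11*7.99^i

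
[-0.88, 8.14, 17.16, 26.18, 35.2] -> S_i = -0.88 + 9.02*i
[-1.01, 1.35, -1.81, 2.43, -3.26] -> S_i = -1.01*(-1.34)^i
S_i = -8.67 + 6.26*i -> [-8.67, -2.41, 3.85, 10.11, 16.37]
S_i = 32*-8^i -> [32, -256, 2048, -16384, 131072]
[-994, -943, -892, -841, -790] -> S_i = -994 + 51*i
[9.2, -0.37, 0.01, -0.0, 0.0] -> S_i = 9.20*(-0.04)^i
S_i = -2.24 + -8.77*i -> [-2.24, -11.01, -19.78, -28.55, -37.32]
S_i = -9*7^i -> [-9, -63, -441, -3087, -21609]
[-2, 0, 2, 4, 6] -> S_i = -2 + 2*i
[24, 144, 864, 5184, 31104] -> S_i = 24*6^i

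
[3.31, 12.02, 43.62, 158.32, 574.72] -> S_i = 3.31*3.63^i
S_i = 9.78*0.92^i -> [9.78, 9.0, 8.28, 7.62, 7.01]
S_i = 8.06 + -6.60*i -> [8.06, 1.46, -5.14, -11.74, -18.34]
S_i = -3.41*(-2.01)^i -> [-3.41, 6.85, -13.78, 27.69, -55.66]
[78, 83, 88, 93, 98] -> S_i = 78 + 5*i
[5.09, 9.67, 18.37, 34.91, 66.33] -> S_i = 5.09*1.90^i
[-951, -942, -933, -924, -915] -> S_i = -951 + 9*i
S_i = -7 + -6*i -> [-7, -13, -19, -25, -31]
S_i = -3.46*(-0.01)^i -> [-3.46, 0.03, -0.0, 0.0, -0.0]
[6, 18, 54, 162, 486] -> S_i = 6*3^i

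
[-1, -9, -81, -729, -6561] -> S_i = -1*9^i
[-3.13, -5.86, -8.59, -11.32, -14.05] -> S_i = -3.13 + -2.73*i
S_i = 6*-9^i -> [6, -54, 486, -4374, 39366]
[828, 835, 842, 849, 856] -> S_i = 828 + 7*i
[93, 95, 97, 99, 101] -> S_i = 93 + 2*i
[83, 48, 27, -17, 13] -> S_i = Random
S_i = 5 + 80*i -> [5, 85, 165, 245, 325]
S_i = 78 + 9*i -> [78, 87, 96, 105, 114]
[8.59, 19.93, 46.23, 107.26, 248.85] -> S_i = 8.59*2.32^i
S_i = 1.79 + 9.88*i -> [1.79, 11.67, 21.55, 31.43, 41.31]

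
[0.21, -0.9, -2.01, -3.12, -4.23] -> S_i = 0.21 + -1.11*i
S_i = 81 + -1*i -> [81, 80, 79, 78, 77]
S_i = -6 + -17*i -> [-6, -23, -40, -57, -74]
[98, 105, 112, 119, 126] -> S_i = 98 + 7*i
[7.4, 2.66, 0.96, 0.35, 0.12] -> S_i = 7.40*0.36^i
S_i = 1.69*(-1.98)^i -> [1.69, -3.35, 6.63, -13.12, 25.97]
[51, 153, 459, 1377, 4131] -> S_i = 51*3^i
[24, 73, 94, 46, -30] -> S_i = Random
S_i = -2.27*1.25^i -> [-2.27, -2.84, -3.55, -4.43, -5.54]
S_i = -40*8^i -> [-40, -320, -2560, -20480, -163840]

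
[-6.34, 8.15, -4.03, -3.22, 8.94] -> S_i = Random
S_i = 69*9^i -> [69, 621, 5589, 50301, 452709]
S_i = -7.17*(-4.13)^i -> [-7.17, 29.61, -122.3, 505.09, -2086.02]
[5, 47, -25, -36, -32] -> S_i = Random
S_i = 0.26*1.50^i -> [0.26, 0.39, 0.58, 0.88, 1.32]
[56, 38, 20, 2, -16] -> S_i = 56 + -18*i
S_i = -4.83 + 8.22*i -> [-4.83, 3.39, 11.61, 19.83, 28.05]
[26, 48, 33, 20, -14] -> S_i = Random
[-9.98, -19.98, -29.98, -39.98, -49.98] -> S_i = -9.98 + -10.00*i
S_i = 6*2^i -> [6, 12, 24, 48, 96]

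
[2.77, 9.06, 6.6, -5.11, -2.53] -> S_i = Random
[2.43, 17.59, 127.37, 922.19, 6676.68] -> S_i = 2.43*7.24^i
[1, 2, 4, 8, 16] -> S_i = 1*2^i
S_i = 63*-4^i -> [63, -252, 1008, -4032, 16128]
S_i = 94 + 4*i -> [94, 98, 102, 106, 110]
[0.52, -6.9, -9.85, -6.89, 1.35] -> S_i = Random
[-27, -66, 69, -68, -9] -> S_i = Random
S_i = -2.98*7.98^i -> [-2.98, -23.78, -189.77, -1514.35, -12084.48]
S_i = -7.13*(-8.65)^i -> [-7.13, 61.67, -533.48, 4614.64, -39916.64]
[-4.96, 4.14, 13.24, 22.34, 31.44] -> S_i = -4.96 + 9.10*i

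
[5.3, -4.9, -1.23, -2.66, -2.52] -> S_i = Random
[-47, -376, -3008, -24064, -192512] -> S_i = -47*8^i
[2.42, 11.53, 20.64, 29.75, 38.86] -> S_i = 2.42 + 9.11*i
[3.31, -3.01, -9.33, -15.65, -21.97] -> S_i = 3.31 + -6.32*i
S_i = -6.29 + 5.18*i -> [-6.29, -1.11, 4.07, 9.25, 14.43]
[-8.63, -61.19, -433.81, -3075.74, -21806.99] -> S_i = -8.63*7.09^i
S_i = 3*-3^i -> [3, -9, 27, -81, 243]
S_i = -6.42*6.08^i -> [-6.42, -39.03, -237.32, -1442.93, -8773.02]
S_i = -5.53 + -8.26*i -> [-5.53, -13.79, -22.05, -30.31, -38.57]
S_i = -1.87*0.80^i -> [-1.87, -1.5, -1.2, -0.96, -0.77]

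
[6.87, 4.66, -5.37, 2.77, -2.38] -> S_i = Random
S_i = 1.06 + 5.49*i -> [1.06, 6.55, 12.04, 17.53, 23.02]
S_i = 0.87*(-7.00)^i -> [0.87, -6.09, 42.63, -298.41, 2088.87]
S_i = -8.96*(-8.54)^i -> [-8.96, 76.52, -653.47, 5580.61, -47658.4]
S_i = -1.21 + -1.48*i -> [-1.21, -2.69, -4.17, -5.65, -7.13]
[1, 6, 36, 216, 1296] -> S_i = 1*6^i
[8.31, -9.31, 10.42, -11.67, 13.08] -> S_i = 8.31*(-1.12)^i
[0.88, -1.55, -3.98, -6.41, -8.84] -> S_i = 0.88 + -2.43*i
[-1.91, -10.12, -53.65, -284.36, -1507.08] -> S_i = -1.91*5.30^i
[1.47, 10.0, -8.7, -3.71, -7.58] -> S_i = Random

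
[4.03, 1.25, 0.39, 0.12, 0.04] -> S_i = 4.03*0.31^i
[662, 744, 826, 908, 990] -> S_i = 662 + 82*i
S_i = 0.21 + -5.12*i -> [0.21, -4.91, -10.03, -15.15, -20.27]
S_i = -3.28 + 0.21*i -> [-3.28, -3.07, -2.86, -2.65, -2.44]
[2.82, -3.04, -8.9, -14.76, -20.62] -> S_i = 2.82 + -5.86*i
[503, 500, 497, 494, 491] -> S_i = 503 + -3*i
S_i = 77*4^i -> [77, 308, 1232, 4928, 19712]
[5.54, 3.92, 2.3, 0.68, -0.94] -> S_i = 5.54 + -1.62*i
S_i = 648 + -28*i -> [648, 620, 592, 564, 536]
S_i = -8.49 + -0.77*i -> [-8.49, -9.26, -10.03, -10.8, -11.57]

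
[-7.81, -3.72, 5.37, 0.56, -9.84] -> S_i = Random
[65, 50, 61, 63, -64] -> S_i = Random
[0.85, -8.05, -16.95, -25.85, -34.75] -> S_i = 0.85 + -8.90*i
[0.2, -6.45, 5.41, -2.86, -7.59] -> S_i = Random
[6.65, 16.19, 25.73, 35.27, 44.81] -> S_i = 6.65 + 9.54*i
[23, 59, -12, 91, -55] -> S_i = Random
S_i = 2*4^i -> [2, 8, 32, 128, 512]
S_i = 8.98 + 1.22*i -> [8.98, 10.2, 11.42, 12.64, 13.86]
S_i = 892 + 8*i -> [892, 900, 908, 916, 924]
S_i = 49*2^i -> [49, 98, 196, 392, 784]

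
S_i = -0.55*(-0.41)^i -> [-0.55, 0.23, -0.09, 0.04, -0.02]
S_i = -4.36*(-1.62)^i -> [-4.36, 7.06, -11.44, 18.54, -30.03]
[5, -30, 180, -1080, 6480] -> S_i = 5*-6^i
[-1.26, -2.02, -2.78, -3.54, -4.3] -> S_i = -1.26 + -0.76*i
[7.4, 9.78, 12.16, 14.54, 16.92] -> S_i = 7.40 + 2.38*i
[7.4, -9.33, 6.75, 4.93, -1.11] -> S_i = Random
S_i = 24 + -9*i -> [24, 15, 6, -3, -12]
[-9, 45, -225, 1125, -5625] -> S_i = -9*-5^i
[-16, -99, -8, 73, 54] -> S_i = Random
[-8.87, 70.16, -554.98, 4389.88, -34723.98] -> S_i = -8.87*(-7.91)^i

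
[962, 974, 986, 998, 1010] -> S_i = 962 + 12*i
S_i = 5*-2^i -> [5, -10, 20, -40, 80]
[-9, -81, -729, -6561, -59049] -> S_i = -9*9^i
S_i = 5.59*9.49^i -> [5.59, 53.05, 503.44, 4777.61, 45339.49]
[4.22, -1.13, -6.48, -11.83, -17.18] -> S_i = 4.22 + -5.35*i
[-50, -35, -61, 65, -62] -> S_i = Random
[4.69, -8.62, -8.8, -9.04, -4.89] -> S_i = Random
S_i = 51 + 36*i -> [51, 87, 123, 159, 195]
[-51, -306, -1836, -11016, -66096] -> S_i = -51*6^i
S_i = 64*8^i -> [64, 512, 4096, 32768, 262144]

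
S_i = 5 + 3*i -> [5, 8, 11, 14, 17]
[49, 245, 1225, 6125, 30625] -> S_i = 49*5^i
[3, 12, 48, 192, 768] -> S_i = 3*4^i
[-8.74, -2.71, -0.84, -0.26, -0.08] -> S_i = -8.74*0.31^i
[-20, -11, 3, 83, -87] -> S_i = Random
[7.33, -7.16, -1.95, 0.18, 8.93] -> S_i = Random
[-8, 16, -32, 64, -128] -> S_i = -8*-2^i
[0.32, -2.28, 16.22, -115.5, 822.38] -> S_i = 0.32*(-7.12)^i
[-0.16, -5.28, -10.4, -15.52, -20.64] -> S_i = -0.16 + -5.12*i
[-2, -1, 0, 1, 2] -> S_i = -2 + 1*i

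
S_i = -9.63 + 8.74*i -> [-9.63, -0.89, 7.85, 16.59, 25.33]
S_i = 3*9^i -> [3, 27, 243, 2187, 19683]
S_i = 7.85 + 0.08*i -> [7.85, 7.93, 8.01, 8.09, 8.17]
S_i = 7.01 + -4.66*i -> [7.01, 2.35, -2.31, -6.97, -11.63]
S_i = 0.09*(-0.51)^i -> [0.09, -0.05, 0.02, -0.01, 0.01]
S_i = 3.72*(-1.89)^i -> [3.72, -7.03, 13.29, -25.11, 47.47]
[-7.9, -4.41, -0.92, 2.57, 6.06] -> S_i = -7.90 + 3.49*i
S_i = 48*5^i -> [48, 240, 1200, 6000, 30000]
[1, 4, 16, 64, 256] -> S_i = 1*4^i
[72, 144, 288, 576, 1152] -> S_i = 72*2^i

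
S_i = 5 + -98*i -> [5, -93, -191, -289, -387]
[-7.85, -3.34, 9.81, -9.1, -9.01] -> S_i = Random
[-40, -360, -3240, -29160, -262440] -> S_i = -40*9^i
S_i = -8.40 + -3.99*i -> [-8.4, -12.39, -16.38, -20.37, -24.36]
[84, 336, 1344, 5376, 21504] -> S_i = 84*4^i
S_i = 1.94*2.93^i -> [1.94, 5.68, 16.65, 48.8, 142.98]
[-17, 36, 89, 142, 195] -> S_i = -17 + 53*i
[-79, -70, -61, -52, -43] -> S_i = -79 + 9*i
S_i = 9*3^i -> [9, 27, 81, 243, 729]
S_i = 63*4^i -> [63, 252, 1008, 4032, 16128]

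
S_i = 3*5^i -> [3, 15, 75, 375, 1875]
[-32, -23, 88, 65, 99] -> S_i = Random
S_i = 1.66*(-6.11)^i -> [1.66, -10.14, 61.97, -378.64, 2313.52]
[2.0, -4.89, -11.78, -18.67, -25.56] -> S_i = 2.00 + -6.89*i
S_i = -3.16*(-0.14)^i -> [-3.16, 0.44, -0.06, 0.01, -0.0]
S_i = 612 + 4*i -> [612, 616, 620, 624, 628]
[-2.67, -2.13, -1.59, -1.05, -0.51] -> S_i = -2.67 + 0.54*i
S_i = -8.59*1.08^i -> [-8.59, -9.28, -10.02, -10.82, -11.69]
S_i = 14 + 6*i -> [14, 20, 26, 32, 38]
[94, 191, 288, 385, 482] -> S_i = 94 + 97*i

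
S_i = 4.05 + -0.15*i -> [4.05, 3.9, 3.75, 3.6, 3.45]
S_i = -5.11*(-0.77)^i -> [-5.11, 3.93, -3.03, 2.33, -1.8]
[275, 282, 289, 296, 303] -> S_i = 275 + 7*i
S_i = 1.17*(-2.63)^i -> [1.17, -3.08, 8.09, -21.28, 55.98]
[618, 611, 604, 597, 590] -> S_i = 618 + -7*i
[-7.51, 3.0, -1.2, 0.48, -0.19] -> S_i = -7.51*(-0.40)^i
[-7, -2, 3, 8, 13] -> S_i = -7 + 5*i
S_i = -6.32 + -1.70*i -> [-6.32, -8.02, -9.72, -11.42, -13.12]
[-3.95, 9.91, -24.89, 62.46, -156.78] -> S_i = -3.95*(-2.51)^i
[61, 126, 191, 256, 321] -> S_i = 61 + 65*i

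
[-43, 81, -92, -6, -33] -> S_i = Random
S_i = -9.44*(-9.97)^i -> [-9.44, 94.12, -938.34, 9355.29, -93272.29]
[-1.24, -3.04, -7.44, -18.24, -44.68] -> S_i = -1.24*2.45^i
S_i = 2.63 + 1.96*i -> [2.63, 4.59, 6.55, 8.51, 10.47]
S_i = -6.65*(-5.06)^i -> [-6.65, 33.65, -170.26, 861.54, -4359.37]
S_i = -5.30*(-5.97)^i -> [-5.3, 31.64, -188.9, 1127.71, -6732.45]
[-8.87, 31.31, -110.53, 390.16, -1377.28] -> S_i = -8.87*(-3.53)^i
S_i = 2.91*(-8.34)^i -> [2.91, -24.27, 202.41, -1688.07, 14078.53]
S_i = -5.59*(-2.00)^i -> [-5.59, 11.18, -22.36, 44.72, -89.44]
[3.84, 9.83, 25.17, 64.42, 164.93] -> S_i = 3.84*2.56^i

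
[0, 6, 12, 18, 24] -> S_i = 0 + 6*i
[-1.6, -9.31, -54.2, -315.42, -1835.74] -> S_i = -1.60*5.82^i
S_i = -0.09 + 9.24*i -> [-0.09, 9.15, 18.39, 27.63, 36.87]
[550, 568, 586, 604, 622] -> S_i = 550 + 18*i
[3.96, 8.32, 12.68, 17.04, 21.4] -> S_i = 3.96 + 4.36*i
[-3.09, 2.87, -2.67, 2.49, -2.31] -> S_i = -3.09*(-0.93)^i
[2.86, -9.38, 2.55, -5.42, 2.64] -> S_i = Random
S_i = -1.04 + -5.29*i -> [-1.04, -6.33, -11.62, -16.91, -22.2]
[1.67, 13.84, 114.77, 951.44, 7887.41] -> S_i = 1.67*8.29^i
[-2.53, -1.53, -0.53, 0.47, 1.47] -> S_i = -2.53 + 1.00*i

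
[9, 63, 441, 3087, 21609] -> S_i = 9*7^i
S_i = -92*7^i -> [-92, -644, -4508, -31556, -220892]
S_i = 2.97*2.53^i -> [2.97, 7.51, 19.01, 48.1, 121.69]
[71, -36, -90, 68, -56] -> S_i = Random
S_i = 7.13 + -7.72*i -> [7.13, -0.59, -8.31, -16.03, -23.75]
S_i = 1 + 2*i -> [1, 3, 5, 7, 9]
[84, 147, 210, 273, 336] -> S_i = 84 + 63*i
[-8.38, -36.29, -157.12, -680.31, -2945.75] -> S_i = -8.38*4.33^i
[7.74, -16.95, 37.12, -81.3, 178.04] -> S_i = 7.74*(-2.19)^i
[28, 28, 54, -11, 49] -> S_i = Random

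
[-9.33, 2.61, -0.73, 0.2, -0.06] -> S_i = -9.33*(-0.28)^i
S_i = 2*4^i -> [2, 8, 32, 128, 512]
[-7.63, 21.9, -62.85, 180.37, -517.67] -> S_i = -7.63*(-2.87)^i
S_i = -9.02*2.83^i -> [-9.02, -25.53, -72.24, -204.44, -578.57]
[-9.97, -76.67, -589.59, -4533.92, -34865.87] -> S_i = -9.97*7.69^i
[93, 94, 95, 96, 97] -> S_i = 93 + 1*i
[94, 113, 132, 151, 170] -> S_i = 94 + 19*i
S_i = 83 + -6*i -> [83, 77, 71, 65, 59]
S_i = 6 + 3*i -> [6, 9, 12, 15, 18]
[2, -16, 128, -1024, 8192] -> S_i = 2*-8^i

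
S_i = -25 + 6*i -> [-25, -19, -13, -7, -1]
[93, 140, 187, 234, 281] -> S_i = 93 + 47*i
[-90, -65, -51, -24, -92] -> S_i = Random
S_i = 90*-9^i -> [90, -810, 7290, -65610, 590490]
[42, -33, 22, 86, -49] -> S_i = Random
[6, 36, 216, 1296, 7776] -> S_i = 6*6^i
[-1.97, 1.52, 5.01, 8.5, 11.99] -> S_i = -1.97 + 3.49*i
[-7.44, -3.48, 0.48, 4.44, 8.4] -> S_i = -7.44 + 3.96*i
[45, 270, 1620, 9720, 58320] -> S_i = 45*6^i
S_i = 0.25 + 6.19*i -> [0.25, 6.44, 12.63, 18.82, 25.01]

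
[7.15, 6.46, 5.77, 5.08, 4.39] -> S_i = 7.15 + -0.69*i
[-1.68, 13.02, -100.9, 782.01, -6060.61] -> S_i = -1.68*(-7.75)^i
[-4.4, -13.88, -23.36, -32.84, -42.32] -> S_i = -4.40 + -9.48*i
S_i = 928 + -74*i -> [928, 854, 780, 706, 632]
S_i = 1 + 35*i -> [1, 36, 71, 106, 141]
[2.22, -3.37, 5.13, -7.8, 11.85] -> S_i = 2.22*(-1.52)^i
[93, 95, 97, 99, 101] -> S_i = 93 + 2*i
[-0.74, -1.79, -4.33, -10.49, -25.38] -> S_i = -0.74*2.42^i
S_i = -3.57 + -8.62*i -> [-3.57, -12.19, -20.81, -29.43, -38.05]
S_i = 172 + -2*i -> [172, 170, 168, 166, 164]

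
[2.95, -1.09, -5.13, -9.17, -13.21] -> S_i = 2.95 + -4.04*i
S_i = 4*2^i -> [4, 8, 16, 32, 64]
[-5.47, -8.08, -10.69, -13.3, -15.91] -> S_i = -5.47 + -2.61*i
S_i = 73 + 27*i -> [73, 100, 127, 154, 181]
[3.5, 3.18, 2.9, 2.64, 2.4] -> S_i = 3.50*0.91^i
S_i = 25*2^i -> [25, 50, 100, 200, 400]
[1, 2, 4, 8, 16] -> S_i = 1*2^i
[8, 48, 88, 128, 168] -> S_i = 8 + 40*i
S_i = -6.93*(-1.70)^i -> [-6.93, 11.78, -20.03, 34.05, -57.88]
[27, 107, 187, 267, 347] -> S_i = 27 + 80*i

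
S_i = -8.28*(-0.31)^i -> [-8.28, 2.57, -0.8, 0.25, -0.08]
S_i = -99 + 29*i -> [-99, -70, -41, -12, 17]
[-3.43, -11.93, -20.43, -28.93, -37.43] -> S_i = -3.43 + -8.50*i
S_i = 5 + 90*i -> [5, 95, 185, 275, 365]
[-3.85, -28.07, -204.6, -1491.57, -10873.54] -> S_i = -3.85*7.29^i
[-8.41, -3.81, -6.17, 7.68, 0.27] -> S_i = Random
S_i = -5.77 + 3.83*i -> [-5.77, -1.94, 1.89, 5.72, 9.55]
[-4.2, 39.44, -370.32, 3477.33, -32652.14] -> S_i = -4.20*(-9.39)^i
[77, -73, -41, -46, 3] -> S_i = Random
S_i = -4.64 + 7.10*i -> [-4.64, 2.46, 9.56, 16.66, 23.76]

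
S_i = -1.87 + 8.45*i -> [-1.87, 6.58, 15.03, 23.48, 31.93]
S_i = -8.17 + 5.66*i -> [-8.17, -2.51, 3.15, 8.81, 14.47]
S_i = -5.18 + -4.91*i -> [-5.18, -10.09, -15.0, -19.91, -24.82]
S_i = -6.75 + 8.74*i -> [-6.75, 1.99, 10.73, 19.47, 28.21]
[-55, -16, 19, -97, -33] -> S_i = Random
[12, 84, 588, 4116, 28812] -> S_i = 12*7^i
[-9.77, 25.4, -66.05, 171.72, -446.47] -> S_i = -9.77*(-2.60)^i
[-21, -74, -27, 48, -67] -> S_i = Random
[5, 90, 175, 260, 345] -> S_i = 5 + 85*i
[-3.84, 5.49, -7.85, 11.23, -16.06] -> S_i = -3.84*(-1.43)^i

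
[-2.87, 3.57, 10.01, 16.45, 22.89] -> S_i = -2.87 + 6.44*i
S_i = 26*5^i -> [26, 130, 650, 3250, 16250]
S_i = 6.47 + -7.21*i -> [6.47, -0.74, -7.95, -15.16, -22.37]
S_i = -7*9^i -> [-7, -63, -567, -5103, -45927]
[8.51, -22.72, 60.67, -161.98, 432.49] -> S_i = 8.51*(-2.67)^i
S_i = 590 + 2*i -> [590, 592, 594, 596, 598]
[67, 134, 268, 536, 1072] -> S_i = 67*2^i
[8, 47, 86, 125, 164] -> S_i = 8 + 39*i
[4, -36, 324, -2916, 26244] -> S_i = 4*-9^i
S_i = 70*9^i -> [70, 630, 5670, 51030, 459270]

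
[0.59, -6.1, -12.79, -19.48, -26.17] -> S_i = 0.59 + -6.69*i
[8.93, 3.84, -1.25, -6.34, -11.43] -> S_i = 8.93 + -5.09*i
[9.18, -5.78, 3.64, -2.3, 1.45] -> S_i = 9.18*(-0.63)^i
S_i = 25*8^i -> [25, 200, 1600, 12800, 102400]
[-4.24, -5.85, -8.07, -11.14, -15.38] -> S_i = -4.24*1.38^i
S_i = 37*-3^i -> [37, -111, 333, -999, 2997]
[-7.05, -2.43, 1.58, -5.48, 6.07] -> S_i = Random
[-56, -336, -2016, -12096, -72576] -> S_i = -56*6^i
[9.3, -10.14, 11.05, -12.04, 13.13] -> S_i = 9.30*(-1.09)^i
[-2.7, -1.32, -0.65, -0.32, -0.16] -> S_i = -2.70*0.49^i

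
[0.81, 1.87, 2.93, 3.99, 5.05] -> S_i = 0.81 + 1.06*i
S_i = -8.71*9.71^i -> [-8.71, -84.57, -821.21, -7973.99, -77427.47]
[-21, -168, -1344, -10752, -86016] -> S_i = -21*8^i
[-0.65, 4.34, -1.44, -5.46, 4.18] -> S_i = Random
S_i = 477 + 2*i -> [477, 479, 481, 483, 485]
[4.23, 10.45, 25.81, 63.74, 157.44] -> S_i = 4.23*2.47^i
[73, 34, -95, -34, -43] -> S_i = Random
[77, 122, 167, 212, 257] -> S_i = 77 + 45*i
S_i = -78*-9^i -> [-78, 702, -6318, 56862, -511758]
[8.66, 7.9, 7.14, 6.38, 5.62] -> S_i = 8.66 + -0.76*i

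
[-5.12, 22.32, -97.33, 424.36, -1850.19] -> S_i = -5.12*(-4.36)^i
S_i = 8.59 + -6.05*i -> [8.59, 2.54, -3.51, -9.56, -15.61]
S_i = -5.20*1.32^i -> [-5.2, -6.86, -9.06, -11.96, -15.79]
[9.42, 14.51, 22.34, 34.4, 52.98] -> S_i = 9.42*1.54^i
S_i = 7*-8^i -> [7, -56, 448, -3584, 28672]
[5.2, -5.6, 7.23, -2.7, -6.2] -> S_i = Random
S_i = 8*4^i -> [8, 32, 128, 512, 2048]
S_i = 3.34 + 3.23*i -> [3.34, 6.57, 9.8, 13.03, 16.26]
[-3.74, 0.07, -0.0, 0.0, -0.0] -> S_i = -3.74*(-0.02)^i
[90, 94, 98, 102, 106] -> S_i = 90 + 4*i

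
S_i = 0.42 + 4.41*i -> [0.42, 4.83, 9.24, 13.65, 18.06]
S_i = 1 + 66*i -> [1, 67, 133, 199, 265]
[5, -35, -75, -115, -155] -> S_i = 5 + -40*i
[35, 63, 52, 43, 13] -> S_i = Random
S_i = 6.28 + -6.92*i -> [6.28, -0.64, -7.56, -14.48, -21.4]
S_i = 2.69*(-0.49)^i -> [2.69, -1.32, 0.65, -0.32, 0.16]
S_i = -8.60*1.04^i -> [-8.6, -8.94, -9.3, -9.67, -10.06]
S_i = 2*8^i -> [2, 16, 128, 1024, 8192]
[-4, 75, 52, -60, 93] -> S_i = Random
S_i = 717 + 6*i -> [717, 723, 729, 735, 741]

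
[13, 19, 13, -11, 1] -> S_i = Random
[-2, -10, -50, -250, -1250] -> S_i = -2*5^i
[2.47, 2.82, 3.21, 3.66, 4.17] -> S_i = 2.47*1.14^i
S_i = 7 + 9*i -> [7, 16, 25, 34, 43]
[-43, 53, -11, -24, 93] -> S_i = Random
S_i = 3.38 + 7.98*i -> [3.38, 11.36, 19.34, 27.32, 35.3]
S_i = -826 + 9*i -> [-826, -817, -808, -799, -790]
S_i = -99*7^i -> [-99, -693, -4851, -33957, -237699]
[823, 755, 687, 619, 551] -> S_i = 823 + -68*i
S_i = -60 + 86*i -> [-60, 26, 112, 198, 284]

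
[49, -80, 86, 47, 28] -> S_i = Random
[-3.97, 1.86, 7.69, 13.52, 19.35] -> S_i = -3.97 + 5.83*i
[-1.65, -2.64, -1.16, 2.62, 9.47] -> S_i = Random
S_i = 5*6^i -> [5, 30, 180, 1080, 6480]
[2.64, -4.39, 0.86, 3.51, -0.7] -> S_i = Random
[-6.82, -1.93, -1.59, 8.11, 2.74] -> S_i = Random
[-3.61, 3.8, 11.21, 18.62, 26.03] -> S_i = -3.61 + 7.41*i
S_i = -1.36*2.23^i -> [-1.36, -3.03, -6.76, -15.08, -33.63]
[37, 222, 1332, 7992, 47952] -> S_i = 37*6^i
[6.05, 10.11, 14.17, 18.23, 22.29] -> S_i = 6.05 + 4.06*i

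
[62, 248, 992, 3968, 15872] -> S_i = 62*4^i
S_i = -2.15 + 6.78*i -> [-2.15, 4.63, 11.41, 18.19, 24.97]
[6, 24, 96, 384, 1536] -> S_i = 6*4^i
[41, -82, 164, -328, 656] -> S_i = 41*-2^i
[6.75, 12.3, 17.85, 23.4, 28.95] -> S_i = 6.75 + 5.55*i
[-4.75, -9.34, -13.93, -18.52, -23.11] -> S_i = -4.75 + -4.59*i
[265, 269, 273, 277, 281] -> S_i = 265 + 4*i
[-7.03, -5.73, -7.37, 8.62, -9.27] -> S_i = Random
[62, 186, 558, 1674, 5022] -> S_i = 62*3^i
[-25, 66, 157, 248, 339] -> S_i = -25 + 91*i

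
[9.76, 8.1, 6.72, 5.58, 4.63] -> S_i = 9.76*0.83^i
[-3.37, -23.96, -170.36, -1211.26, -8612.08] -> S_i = -3.37*7.11^i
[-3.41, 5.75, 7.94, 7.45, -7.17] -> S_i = Random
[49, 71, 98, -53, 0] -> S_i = Random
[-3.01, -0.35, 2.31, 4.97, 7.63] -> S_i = -3.01 + 2.66*i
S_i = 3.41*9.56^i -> [3.41, 32.6, 311.65, 2979.39, 28483.01]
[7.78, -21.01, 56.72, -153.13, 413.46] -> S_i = 7.78*(-2.70)^i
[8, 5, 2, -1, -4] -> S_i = 8 + -3*i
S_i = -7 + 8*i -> [-7, 1, 9, 17, 25]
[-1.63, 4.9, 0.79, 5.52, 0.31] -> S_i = Random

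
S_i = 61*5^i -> [61, 305, 1525, 7625, 38125]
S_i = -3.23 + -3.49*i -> [-3.23, -6.72, -10.21, -13.7, -17.19]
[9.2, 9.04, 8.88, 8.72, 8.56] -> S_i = 9.20 + -0.16*i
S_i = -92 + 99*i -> [-92, 7, 106, 205, 304]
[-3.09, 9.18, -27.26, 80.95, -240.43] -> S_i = -3.09*(-2.97)^i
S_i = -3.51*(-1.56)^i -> [-3.51, 5.48, -8.54, 13.33, -20.79]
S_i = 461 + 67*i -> [461, 528, 595, 662, 729]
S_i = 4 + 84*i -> [4, 88, 172, 256, 340]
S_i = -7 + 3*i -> [-7, -4, -1, 2, 5]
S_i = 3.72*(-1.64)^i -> [3.72, -6.1, 10.01, -16.41, 26.91]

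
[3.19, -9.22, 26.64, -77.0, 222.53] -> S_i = 3.19*(-2.89)^i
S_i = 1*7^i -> [1, 7, 49, 343, 2401]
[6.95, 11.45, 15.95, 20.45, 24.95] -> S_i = 6.95 + 4.50*i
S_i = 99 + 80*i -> [99, 179, 259, 339, 419]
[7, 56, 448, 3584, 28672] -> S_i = 7*8^i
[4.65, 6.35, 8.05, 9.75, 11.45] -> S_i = 4.65 + 1.70*i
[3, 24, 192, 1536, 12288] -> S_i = 3*8^i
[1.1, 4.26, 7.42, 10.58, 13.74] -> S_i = 1.10 + 3.16*i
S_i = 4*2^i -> [4, 8, 16, 32, 64]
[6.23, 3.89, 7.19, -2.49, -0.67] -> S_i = Random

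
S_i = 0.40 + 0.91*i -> [0.4, 1.31, 2.22, 3.13, 4.04]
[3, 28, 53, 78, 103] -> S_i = 3 + 25*i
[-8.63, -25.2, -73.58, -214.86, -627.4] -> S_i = -8.63*2.92^i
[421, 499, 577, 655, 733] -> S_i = 421 + 78*i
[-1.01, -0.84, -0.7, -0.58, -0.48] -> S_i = -1.01*0.83^i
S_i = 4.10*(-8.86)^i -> [4.1, -36.33, 321.85, -2851.58, 25264.97]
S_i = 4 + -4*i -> [4, 0, -4, -8, -12]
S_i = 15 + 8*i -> [15, 23, 31, 39, 47]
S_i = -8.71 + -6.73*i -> [-8.71, -15.44, -22.17, -28.9, -35.63]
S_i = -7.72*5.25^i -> [-7.72, -40.53, -212.78, -1117.11, -5864.82]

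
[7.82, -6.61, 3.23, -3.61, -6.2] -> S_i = Random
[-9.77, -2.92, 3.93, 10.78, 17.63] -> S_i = -9.77 + 6.85*i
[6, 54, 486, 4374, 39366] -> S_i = 6*9^i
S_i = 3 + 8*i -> [3, 11, 19, 27, 35]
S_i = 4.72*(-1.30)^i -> [4.72, -6.14, 7.98, -10.37, 13.48]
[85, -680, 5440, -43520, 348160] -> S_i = 85*-8^i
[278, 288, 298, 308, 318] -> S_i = 278 + 10*i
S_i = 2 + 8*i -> [2, 10, 18, 26, 34]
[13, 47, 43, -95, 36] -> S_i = Random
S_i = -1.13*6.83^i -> [-1.13, -7.72, -52.71, -360.03, -2459.02]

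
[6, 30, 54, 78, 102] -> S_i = 6 + 24*i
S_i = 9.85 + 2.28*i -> [9.85, 12.13, 14.41, 16.69, 18.97]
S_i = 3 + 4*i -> [3, 7, 11, 15, 19]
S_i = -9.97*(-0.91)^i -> [-9.97, 9.07, -8.26, 7.51, -6.84]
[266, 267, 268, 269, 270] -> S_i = 266 + 1*i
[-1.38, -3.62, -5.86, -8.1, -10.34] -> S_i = -1.38 + -2.24*i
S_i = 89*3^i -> [89, 267, 801, 2403, 7209]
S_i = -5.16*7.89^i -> [-5.16, -40.71, -321.22, -2534.43, -19996.67]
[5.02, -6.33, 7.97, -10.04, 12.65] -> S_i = 5.02*(-1.26)^i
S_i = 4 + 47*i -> [4, 51, 98, 145, 192]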